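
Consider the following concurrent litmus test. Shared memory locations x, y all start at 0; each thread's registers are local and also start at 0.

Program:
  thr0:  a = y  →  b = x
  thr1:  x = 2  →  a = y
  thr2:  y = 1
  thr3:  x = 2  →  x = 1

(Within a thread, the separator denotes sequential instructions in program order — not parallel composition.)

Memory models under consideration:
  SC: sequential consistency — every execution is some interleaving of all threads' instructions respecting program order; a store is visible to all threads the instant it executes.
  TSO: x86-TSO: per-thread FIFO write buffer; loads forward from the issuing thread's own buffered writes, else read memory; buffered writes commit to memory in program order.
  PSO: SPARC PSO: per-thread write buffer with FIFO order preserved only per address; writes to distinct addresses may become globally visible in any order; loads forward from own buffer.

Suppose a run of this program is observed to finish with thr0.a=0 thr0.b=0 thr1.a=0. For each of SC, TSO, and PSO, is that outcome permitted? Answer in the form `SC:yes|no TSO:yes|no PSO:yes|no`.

outcome vector order: (thr0.a,thr0.b,thr1.a)
under SC → 000 001 010 011 020 021 101 110 111 120 121
under TSO → 000 001 010 011 020 021 100 101 110 111 120 121
under PSO → 000 001 010 011 020 021 100 101 110 111 120 121
target 000 ∈ {SC,TSO,PSO}

SC:yes TSO:yes PSO:yes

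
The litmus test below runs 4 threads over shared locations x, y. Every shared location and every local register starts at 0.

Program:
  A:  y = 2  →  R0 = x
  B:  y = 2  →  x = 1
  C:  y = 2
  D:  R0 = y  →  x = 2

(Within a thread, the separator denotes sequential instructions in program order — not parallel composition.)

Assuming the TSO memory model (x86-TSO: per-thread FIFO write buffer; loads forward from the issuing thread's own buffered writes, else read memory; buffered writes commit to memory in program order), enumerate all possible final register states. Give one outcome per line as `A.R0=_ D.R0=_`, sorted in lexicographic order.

A.R0=0 D.R0=0
A.R0=0 D.R0=2
A.R0=1 D.R0=0
A.R0=1 D.R0=2
A.R0=2 D.R0=0
A.R0=2 D.R0=2

outcome vector order: (A.R0,D.R0)
|TSO outcomes| = 6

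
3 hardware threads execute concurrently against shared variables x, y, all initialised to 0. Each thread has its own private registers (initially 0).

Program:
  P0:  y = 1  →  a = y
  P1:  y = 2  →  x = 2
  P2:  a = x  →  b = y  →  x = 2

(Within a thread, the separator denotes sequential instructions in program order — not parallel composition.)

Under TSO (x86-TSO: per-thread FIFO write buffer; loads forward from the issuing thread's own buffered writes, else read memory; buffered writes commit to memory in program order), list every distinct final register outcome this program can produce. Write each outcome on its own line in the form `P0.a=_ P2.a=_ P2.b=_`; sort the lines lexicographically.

outcome vector order: (P0.a,P2.a,P2.b)
|TSO outcomes| = 9

P0.a=1 P2.a=0 P2.b=0
P0.a=1 P2.a=0 P2.b=1
P0.a=1 P2.a=0 P2.b=2
P0.a=1 P2.a=2 P2.b=1
P0.a=1 P2.a=2 P2.b=2
P0.a=2 P2.a=0 P2.b=0
P0.a=2 P2.a=0 P2.b=1
P0.a=2 P2.a=0 P2.b=2
P0.a=2 P2.a=2 P2.b=2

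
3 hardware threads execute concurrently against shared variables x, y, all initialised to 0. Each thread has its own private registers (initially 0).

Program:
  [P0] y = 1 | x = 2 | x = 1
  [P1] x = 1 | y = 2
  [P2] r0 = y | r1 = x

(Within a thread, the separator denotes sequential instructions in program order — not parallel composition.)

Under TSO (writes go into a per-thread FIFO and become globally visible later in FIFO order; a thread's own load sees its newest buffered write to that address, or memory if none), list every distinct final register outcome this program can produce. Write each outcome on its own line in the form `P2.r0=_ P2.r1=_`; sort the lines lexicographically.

outcome vector order: (P2.r0,P2.r1)
|TSO outcomes| = 8

P2.r0=0 P2.r1=0
P2.r0=0 P2.r1=1
P2.r0=0 P2.r1=2
P2.r0=1 P2.r1=0
P2.r0=1 P2.r1=1
P2.r0=1 P2.r1=2
P2.r0=2 P2.r1=1
P2.r0=2 P2.r1=2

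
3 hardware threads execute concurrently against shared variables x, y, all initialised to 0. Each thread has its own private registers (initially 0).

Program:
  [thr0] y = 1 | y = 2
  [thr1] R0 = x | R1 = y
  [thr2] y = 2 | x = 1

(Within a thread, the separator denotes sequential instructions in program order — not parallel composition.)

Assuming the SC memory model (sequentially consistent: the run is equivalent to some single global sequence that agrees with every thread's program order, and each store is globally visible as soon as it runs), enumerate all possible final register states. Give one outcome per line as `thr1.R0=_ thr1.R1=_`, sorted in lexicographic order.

thr1.R0=0 thr1.R1=0
thr1.R0=0 thr1.R1=1
thr1.R0=0 thr1.R1=2
thr1.R0=1 thr1.R1=1
thr1.R0=1 thr1.R1=2

outcome vector order: (thr1.R0,thr1.R1)
|SC outcomes| = 5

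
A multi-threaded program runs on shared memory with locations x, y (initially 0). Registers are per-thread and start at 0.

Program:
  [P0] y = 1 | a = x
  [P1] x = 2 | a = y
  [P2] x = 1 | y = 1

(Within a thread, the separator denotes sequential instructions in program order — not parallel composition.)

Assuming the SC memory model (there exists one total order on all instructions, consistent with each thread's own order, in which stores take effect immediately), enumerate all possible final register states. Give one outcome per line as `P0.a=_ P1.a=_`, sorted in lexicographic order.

outcome vector order: (P0.a,P1.a)
|SC outcomes| = 5

P0.a=0 P1.a=1
P0.a=1 P1.a=0
P0.a=1 P1.a=1
P0.a=2 P1.a=0
P0.a=2 P1.a=1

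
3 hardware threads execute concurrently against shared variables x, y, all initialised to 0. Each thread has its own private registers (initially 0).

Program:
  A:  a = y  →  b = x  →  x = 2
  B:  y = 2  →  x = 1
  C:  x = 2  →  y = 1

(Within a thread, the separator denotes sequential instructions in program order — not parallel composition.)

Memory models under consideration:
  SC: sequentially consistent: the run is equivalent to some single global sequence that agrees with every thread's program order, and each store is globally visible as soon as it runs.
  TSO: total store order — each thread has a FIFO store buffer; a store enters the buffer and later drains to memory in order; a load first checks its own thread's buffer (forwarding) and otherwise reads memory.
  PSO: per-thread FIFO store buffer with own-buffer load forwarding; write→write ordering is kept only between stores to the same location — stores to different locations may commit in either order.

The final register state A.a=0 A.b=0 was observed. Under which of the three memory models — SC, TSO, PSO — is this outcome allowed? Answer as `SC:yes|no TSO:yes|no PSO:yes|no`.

SC:yes TSO:yes PSO:yes

outcome vector order: (A.a,A.b)
under SC → (0,0), (0,1), (0,2), (1,1), (1,2), (2,0), (2,1), (2,2)
under TSO → (0,0), (0,1), (0,2), (1,1), (1,2), (2,0), (2,1), (2,2)
under PSO → (0,0), (0,1), (0,2), (1,0), (1,1), (1,2), (2,0), (2,1), (2,2)
target (0,0) ∈ {SC,TSO,PSO}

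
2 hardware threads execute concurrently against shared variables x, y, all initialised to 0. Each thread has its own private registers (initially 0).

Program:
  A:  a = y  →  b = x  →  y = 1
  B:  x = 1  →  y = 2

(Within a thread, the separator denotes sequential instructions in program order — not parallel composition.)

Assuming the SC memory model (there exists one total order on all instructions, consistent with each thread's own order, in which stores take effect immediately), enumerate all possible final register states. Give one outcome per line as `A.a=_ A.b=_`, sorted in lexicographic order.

outcome vector order: (A.a,A.b)
|SC outcomes| = 3

A.a=0 A.b=0
A.a=0 A.b=1
A.a=2 A.b=1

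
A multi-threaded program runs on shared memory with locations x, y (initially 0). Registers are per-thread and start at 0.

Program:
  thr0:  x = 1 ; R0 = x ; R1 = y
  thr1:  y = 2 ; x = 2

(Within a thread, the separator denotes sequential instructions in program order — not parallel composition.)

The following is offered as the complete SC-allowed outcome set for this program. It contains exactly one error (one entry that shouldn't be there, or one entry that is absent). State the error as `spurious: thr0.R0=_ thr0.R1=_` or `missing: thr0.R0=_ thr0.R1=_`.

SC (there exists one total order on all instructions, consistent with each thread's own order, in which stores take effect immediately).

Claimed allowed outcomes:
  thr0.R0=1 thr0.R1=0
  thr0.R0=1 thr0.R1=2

missing: thr0.R0=2 thr0.R1=2

outcome vector order: (thr0.R0,thr0.R1)
under SC → 10, 12, 22
SC∖claimed = {22}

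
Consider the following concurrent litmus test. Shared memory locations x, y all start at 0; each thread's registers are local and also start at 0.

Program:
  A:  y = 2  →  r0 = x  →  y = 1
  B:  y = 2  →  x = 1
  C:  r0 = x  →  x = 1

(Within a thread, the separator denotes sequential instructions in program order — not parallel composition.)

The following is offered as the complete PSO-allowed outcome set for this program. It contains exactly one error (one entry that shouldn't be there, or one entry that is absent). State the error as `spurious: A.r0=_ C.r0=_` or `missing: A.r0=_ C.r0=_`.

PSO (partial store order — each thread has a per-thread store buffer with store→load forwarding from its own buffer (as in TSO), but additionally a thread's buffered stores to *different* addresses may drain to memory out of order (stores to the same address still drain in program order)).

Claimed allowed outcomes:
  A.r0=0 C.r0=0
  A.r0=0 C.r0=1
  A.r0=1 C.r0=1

outcome vector order: (A.r0,C.r0)
PSO (4): 0/0; 0/1; 1/0; 1/1
PSO∖claimed = {1/0}

missing: A.r0=1 C.r0=0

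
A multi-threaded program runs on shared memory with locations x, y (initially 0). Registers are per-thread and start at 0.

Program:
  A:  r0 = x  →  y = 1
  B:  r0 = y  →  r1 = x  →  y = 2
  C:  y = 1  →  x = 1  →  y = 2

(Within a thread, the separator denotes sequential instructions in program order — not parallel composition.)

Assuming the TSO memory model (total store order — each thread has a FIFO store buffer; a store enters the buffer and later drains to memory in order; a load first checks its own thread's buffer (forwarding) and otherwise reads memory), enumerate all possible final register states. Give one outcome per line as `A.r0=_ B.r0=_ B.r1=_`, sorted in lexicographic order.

outcome vector order: (A.r0,B.r0,B.r1)
|TSO outcomes| = 10

A.r0=0 B.r0=0 B.r1=0
A.r0=0 B.r0=0 B.r1=1
A.r0=0 B.r0=1 B.r1=0
A.r0=0 B.r0=1 B.r1=1
A.r0=0 B.r0=2 B.r1=1
A.r0=1 B.r0=0 B.r1=0
A.r0=1 B.r0=0 B.r1=1
A.r0=1 B.r0=1 B.r1=0
A.r0=1 B.r0=1 B.r1=1
A.r0=1 B.r0=2 B.r1=1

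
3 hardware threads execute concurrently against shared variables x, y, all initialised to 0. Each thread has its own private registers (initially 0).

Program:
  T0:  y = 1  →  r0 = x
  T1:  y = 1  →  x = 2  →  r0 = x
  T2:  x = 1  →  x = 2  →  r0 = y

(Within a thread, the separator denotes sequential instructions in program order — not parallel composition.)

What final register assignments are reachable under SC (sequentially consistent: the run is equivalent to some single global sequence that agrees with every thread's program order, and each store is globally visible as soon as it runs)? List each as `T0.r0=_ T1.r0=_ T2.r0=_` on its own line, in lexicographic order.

T0.r0=0 T1.r0=1 T2.r0=1
T0.r0=0 T1.r0=2 T2.r0=1
T0.r0=1 T1.r0=1 T2.r0=1
T0.r0=1 T1.r0=2 T2.r0=1
T0.r0=2 T1.r0=1 T2.r0=1
T0.r0=2 T1.r0=2 T2.r0=0
T0.r0=2 T1.r0=2 T2.r0=1

outcome vector order: (T0.r0,T1.r0,T2.r0)
|SC outcomes| = 7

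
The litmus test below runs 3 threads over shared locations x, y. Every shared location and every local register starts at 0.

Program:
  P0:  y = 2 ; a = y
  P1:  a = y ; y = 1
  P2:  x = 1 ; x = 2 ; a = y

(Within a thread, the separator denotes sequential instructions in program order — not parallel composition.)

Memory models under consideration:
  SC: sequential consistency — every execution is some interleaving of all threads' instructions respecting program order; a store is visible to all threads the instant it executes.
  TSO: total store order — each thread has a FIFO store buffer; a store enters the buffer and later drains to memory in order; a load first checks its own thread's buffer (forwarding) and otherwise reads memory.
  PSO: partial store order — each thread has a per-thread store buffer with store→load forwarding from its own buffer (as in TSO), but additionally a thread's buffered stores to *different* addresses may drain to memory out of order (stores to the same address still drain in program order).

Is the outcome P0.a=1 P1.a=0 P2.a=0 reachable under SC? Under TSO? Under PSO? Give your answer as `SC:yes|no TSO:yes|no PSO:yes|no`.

outcome vector order: (P0.a,P1.a,P2.a)
under SC → (1,0,0), (1,0,1), (1,0,2), (1,2,0), (1,2,1), (1,2,2), (2,0,0), (2,0,1), (2,0,2), (2,2,0), (2,2,1), (2,2,2)
under TSO → (1,0,0), (1,0,1), (1,0,2), (1,2,0), (1,2,1), (1,2,2), (2,0,0), (2,0,1), (2,0,2), (2,2,0), (2,2,1), (2,2,2)
under PSO → (1,0,0), (1,0,1), (1,0,2), (1,2,0), (1,2,1), (1,2,2), (2,0,0), (2,0,1), (2,0,2), (2,2,0), (2,2,1), (2,2,2)
target (1,0,0) ∈ {SC,TSO,PSO}

SC:yes TSO:yes PSO:yes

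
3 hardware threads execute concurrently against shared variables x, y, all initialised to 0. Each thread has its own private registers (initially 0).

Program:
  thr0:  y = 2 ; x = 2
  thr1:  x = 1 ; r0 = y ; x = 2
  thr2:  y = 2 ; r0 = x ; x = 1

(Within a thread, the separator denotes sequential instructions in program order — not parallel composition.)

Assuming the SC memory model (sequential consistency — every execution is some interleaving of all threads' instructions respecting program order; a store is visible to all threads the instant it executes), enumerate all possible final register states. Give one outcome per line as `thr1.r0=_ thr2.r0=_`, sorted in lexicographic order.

outcome vector order: (thr1.r0,thr2.r0)
|SC outcomes| = 5

thr1.r0=0 thr2.r0=1
thr1.r0=0 thr2.r0=2
thr1.r0=2 thr2.r0=0
thr1.r0=2 thr2.r0=1
thr1.r0=2 thr2.r0=2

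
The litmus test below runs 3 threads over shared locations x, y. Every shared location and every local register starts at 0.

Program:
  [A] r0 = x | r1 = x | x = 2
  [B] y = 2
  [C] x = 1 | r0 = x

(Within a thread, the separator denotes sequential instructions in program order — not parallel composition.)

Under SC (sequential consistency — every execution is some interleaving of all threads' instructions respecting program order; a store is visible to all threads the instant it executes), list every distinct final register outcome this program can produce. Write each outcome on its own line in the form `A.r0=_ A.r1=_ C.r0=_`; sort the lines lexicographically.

outcome vector order: (A.r0,A.r1,C.r0)
|SC outcomes| = 6

A.r0=0 A.r1=0 C.r0=1
A.r0=0 A.r1=0 C.r0=2
A.r0=0 A.r1=1 C.r0=1
A.r0=0 A.r1=1 C.r0=2
A.r0=1 A.r1=1 C.r0=1
A.r0=1 A.r1=1 C.r0=2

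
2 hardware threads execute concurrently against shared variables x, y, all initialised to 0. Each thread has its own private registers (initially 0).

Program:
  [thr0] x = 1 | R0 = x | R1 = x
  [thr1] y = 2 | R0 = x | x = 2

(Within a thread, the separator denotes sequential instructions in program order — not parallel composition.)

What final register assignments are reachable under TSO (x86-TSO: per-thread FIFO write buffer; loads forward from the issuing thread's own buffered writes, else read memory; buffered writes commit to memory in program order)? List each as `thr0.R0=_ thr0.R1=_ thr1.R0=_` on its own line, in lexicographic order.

outcome vector order: (thr0.R0,thr0.R1,thr1.R0)
|TSO outcomes| = 6

thr0.R0=1 thr0.R1=1 thr1.R0=0
thr0.R0=1 thr0.R1=1 thr1.R0=1
thr0.R0=1 thr0.R1=2 thr1.R0=0
thr0.R0=1 thr0.R1=2 thr1.R0=1
thr0.R0=2 thr0.R1=2 thr1.R0=0
thr0.R0=2 thr0.R1=2 thr1.R0=1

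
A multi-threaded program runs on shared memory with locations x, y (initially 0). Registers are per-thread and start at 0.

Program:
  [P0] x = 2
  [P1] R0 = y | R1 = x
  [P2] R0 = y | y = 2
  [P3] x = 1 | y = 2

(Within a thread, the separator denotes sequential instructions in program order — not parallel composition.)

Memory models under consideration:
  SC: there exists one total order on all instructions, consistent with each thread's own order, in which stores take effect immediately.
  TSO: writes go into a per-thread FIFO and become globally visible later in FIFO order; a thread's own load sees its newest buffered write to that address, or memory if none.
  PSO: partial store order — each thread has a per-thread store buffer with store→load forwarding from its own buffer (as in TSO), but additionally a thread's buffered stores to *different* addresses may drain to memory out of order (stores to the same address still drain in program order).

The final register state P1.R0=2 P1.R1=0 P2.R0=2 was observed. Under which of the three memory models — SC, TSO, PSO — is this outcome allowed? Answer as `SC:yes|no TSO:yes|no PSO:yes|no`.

SC:no TSO:no PSO:yes

outcome vector order: (P1.R0,P1.R1,P2.R0)
SC: 11 outcomes — {000, 002, 010, 012, 020, 022, 200, 210, 212, 220, 222}
TSO: 11 outcomes — {000, 002, 010, 012, 020, 022, 200, 210, 212, 220, 222}
PSO: 12 outcomes — {000, 002, 010, 012, 020, 022, 200, 202, 210, 212, 220, 222}
target 202 ∈ {PSO}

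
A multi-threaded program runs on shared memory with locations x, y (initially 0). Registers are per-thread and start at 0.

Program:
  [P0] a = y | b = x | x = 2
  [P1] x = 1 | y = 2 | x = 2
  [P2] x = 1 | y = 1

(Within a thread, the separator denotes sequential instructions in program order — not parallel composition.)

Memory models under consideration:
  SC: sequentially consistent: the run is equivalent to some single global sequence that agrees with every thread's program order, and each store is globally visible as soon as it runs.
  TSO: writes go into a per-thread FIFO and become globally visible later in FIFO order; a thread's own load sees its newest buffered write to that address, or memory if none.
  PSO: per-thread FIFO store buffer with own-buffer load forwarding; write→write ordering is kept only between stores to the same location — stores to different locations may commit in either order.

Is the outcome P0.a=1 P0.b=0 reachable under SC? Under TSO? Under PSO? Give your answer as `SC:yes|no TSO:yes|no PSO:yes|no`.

outcome vector order: (P0.a,P0.b)
[SC] allowed = {0/0 0/1 0/2 1/1 1/2 2/1 2/2}
[TSO] allowed = {0/0 0/1 0/2 1/1 1/2 2/1 2/2}
[PSO] allowed = {0/0 0/1 0/2 1/0 1/1 1/2 2/0 2/1 2/2}
target 1/0 ∈ {PSO}

SC:no TSO:no PSO:yes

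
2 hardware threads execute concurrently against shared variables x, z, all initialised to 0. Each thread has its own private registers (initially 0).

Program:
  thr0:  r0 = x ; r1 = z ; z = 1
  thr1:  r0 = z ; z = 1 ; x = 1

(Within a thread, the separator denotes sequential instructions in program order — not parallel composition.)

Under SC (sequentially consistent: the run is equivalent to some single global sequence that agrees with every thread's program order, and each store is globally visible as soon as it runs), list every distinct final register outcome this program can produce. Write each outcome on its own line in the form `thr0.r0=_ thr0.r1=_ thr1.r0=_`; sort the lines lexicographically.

thr0.r0=0 thr0.r1=0 thr1.r0=0
thr0.r0=0 thr0.r1=0 thr1.r0=1
thr0.r0=0 thr0.r1=1 thr1.r0=0
thr0.r0=1 thr0.r1=1 thr1.r0=0

outcome vector order: (thr0.r0,thr0.r1,thr1.r0)
|SC outcomes| = 4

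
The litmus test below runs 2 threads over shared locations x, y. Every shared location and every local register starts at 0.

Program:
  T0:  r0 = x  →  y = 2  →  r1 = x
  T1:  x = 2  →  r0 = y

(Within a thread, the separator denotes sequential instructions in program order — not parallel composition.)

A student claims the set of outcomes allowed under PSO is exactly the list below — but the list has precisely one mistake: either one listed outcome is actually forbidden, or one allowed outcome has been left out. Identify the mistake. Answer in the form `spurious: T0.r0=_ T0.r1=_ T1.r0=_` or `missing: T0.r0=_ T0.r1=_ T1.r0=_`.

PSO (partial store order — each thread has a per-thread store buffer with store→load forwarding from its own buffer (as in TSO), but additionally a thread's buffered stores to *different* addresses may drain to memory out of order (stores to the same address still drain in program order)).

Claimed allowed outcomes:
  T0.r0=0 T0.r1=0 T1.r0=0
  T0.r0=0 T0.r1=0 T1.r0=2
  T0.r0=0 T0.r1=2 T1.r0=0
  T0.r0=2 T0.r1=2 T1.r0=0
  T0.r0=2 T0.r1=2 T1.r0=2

missing: T0.r0=0 T0.r1=2 T1.r0=2

outcome vector order: (T0.r0,T0.r1,T1.r0)
PSO (6): 0/0/0, 0/0/2, 0/2/0, 0/2/2, 2/2/0, 2/2/2
PSO∖claimed = {0/2/2}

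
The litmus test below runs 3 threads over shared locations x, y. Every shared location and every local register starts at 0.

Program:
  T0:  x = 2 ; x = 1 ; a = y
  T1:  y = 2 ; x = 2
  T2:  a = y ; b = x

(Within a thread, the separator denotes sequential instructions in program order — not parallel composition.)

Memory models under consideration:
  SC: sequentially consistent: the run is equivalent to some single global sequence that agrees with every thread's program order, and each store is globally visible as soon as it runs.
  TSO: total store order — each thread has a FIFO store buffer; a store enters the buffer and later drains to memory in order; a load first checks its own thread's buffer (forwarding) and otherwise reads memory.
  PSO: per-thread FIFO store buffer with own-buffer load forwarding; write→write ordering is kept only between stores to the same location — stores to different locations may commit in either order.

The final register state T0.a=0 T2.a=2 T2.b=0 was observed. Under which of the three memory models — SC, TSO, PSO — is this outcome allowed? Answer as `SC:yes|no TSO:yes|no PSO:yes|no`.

SC:no TSO:yes PSO:yes

outcome vector order: (T0.a,T2.a,T2.b)
SC (11): 000, 001, 002, 021, 022, 200, 201, 202, 220, 221, 222
TSO (12): 000, 001, 002, 020, 021, 022, 200, 201, 202, 220, 221, 222
PSO (12): 000, 001, 002, 020, 021, 022, 200, 201, 202, 220, 221, 222
target 020 ∈ {TSO,PSO}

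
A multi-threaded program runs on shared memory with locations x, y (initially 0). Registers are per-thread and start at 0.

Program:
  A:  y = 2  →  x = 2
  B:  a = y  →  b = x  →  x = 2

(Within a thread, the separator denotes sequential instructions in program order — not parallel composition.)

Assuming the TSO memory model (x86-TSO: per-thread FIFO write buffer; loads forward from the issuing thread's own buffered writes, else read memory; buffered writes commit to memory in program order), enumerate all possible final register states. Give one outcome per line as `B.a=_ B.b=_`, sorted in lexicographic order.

outcome vector order: (B.a,B.b)
|TSO outcomes| = 4

B.a=0 B.b=0
B.a=0 B.b=2
B.a=2 B.b=0
B.a=2 B.b=2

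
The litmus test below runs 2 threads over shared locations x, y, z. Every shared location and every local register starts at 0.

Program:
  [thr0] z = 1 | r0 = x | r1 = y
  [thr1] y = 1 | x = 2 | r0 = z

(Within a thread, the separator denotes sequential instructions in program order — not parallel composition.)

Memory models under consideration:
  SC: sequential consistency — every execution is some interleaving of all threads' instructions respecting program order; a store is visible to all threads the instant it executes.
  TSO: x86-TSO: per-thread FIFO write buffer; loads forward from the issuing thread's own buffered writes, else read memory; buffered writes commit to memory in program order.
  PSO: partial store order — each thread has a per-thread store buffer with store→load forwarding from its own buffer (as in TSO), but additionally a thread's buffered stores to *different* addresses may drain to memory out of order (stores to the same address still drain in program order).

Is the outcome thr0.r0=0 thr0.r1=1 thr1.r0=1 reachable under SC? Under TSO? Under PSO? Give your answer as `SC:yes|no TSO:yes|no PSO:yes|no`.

SC:yes TSO:yes PSO:yes

outcome vector order: (thr0.r0,thr0.r1,thr1.r0)
[SC] allowed = {<0 0 1> <0 1 1> <2 1 0> <2 1 1>}
[TSO] allowed = {<0 0 0> <0 0 1> <0 1 0> <0 1 1> <2 1 0> <2 1 1>}
[PSO] allowed = {<0 0 0> <0 0 1> <0 1 0> <0 1 1> <2 0 0> <2 0 1> <2 1 0> <2 1 1>}
target <0 1 1> ∈ {SC,TSO,PSO}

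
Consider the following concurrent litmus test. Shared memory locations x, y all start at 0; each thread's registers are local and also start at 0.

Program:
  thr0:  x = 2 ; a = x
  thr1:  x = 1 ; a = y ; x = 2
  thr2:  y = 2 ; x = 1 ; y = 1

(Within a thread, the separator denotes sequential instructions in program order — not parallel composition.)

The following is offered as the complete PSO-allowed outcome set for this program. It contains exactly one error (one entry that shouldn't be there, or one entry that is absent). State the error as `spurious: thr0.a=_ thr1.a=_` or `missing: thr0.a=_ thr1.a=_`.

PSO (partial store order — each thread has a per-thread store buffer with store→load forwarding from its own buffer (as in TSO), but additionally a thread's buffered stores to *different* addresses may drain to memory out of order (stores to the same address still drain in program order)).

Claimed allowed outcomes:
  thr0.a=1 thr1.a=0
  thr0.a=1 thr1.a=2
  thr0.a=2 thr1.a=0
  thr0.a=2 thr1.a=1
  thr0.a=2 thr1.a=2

outcome vector order: (thr0.a,thr1.a)
PSO (6): 1/0 1/1 1/2 2/0 2/1 2/2
PSO∖claimed = {1/1}

missing: thr0.a=1 thr1.a=1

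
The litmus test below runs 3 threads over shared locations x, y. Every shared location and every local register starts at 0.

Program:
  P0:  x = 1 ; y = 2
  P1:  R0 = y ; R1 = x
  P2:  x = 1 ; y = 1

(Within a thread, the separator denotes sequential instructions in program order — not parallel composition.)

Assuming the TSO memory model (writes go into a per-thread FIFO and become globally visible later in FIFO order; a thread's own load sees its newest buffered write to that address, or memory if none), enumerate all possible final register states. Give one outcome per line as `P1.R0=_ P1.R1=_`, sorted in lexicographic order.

P1.R0=0 P1.R1=0
P1.R0=0 P1.R1=1
P1.R0=1 P1.R1=1
P1.R0=2 P1.R1=1

outcome vector order: (P1.R0,P1.R1)
|TSO outcomes| = 4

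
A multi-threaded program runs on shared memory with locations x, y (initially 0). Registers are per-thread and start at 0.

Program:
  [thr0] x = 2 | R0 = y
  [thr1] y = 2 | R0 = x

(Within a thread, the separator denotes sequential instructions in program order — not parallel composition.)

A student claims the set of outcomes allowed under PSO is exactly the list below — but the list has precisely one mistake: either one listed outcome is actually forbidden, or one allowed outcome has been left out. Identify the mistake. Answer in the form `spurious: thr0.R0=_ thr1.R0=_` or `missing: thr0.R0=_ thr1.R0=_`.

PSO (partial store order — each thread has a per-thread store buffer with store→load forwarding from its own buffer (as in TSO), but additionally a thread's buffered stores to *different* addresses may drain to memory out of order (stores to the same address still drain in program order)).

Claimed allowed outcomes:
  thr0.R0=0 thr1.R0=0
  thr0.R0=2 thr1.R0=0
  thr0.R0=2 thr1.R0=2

missing: thr0.R0=0 thr1.R0=2

outcome vector order: (thr0.R0,thr1.R0)
under PSO → 00, 02, 20, 22
PSO∖claimed = {02}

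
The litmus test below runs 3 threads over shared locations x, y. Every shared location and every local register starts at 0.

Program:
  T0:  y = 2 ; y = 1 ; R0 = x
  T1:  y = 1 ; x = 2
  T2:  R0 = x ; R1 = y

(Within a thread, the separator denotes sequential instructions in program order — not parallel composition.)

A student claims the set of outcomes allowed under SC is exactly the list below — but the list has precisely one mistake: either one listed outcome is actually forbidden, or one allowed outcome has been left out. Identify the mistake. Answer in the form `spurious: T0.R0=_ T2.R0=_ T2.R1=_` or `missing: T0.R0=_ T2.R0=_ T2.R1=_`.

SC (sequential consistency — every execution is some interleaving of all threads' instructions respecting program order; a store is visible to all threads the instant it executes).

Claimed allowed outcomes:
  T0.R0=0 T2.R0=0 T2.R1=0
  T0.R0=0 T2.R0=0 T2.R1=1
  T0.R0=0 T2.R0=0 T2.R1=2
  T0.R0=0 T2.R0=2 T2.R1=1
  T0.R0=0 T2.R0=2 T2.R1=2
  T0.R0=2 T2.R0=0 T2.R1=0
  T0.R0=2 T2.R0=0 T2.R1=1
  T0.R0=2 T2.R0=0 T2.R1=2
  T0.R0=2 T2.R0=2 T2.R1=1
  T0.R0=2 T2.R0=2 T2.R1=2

outcome vector order: (T0.R0,T2.R0,T2.R1)
[SC] allowed = {(0,0,0); (0,0,1); (0,0,2); (0,2,1); (2,0,0); (2,0,1); (2,0,2); (2,2,1); (2,2,2)}
claimed∖SC = {(0,2,2)}

spurious: T0.R0=0 T2.R0=2 T2.R1=2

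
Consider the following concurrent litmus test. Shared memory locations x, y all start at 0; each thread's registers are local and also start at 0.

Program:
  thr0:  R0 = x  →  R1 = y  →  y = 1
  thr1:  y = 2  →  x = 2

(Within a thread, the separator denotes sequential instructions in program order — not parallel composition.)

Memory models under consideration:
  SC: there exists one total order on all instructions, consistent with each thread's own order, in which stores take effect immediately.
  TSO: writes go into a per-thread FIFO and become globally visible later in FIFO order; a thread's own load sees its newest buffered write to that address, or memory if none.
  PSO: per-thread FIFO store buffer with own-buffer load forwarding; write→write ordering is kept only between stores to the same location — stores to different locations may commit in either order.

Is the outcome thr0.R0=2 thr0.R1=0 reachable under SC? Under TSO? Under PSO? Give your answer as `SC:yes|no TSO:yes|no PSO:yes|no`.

SC:no TSO:no PSO:yes

outcome vector order: (thr0.R0,thr0.R1)
SC (3): (0,0), (0,2), (2,2)
TSO (3): (0,0), (0,2), (2,2)
PSO (4): (0,0), (0,2), (2,0), (2,2)
target (2,0) ∈ {PSO}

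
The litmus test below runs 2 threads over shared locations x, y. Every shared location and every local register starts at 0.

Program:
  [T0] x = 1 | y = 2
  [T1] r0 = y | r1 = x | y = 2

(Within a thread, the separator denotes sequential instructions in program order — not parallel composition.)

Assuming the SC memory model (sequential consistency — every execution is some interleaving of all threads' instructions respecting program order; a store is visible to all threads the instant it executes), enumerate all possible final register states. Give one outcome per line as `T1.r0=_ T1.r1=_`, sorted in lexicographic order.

T1.r0=0 T1.r1=0
T1.r0=0 T1.r1=1
T1.r0=2 T1.r1=1

outcome vector order: (T1.r0,T1.r1)
|SC outcomes| = 3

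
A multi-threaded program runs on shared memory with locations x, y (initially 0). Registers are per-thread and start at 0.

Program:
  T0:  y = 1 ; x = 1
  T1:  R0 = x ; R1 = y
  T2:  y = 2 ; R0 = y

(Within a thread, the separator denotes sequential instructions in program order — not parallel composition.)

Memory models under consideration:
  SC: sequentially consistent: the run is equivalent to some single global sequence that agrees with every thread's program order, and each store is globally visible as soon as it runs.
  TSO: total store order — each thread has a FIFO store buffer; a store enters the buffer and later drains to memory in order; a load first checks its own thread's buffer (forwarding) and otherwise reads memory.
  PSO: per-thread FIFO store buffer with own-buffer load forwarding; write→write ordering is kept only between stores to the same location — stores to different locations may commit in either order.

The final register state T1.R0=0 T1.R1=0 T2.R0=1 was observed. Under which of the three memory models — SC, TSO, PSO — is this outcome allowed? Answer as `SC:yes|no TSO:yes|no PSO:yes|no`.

outcome vector order: (T1.R0,T1.R1,T2.R0)
[SC] allowed = {<0 0 1>; <0 0 2>; <0 1 1>; <0 1 2>; <0 2 1>; <0 2 2>; <1 1 1>; <1 1 2>; <1 2 2>}
[TSO] allowed = {<0 0 1>; <0 0 2>; <0 1 1>; <0 1 2>; <0 2 1>; <0 2 2>; <1 1 1>; <1 1 2>; <1 2 2>}
[PSO] allowed = {<0 0 1>; <0 0 2>; <0 1 1>; <0 1 2>; <0 2 1>; <0 2 2>; <1 0 1>; <1 0 2>; <1 1 1>; <1 1 2>; <1 2 1>; <1 2 2>}
target <0 0 1> ∈ {SC,TSO,PSO}

SC:yes TSO:yes PSO:yes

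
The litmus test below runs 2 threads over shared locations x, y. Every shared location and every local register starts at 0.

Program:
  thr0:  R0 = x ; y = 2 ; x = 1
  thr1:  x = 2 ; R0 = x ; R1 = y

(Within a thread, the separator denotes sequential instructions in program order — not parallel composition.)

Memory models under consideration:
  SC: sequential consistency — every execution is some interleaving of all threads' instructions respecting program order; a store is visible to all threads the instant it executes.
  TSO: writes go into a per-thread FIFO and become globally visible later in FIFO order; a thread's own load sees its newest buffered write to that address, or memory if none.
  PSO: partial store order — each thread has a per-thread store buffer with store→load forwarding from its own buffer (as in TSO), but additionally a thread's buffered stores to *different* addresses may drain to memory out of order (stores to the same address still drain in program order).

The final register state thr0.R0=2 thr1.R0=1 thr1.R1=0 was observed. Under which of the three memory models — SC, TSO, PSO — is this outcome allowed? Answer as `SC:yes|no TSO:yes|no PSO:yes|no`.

outcome vector order: (thr0.R0,thr1.R0,thr1.R1)
SC (6): (0,1,2); (0,2,0); (0,2,2); (2,1,2); (2,2,0); (2,2,2)
TSO (6): (0,1,2); (0,2,0); (0,2,2); (2,1,2); (2,2,0); (2,2,2)
PSO (8): (0,1,0); (0,1,2); (0,2,0); (0,2,2); (2,1,0); (2,1,2); (2,2,0); (2,2,2)
target (2,1,0) ∈ {PSO}

SC:no TSO:no PSO:yes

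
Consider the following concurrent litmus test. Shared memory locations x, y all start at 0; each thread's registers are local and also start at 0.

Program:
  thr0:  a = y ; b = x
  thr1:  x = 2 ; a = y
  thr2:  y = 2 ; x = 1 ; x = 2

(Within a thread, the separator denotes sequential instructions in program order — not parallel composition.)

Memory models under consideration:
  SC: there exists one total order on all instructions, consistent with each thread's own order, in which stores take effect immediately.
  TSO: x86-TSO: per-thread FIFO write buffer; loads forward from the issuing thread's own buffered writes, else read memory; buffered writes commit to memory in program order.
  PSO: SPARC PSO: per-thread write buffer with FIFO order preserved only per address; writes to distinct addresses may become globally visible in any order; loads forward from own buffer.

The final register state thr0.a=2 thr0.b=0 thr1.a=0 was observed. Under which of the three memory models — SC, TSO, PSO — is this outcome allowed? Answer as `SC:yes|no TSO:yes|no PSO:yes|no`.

SC:no TSO:yes PSO:yes

outcome vector order: (thr0.a,thr0.b,thr1.a)
SC: 11 outcomes — {(0,0,0), (0,0,2), (0,1,0), (0,1,2), (0,2,0), (0,2,2), (2,0,2), (2,1,0), (2,1,2), (2,2,0), (2,2,2)}
TSO: 12 outcomes — {(0,0,0), (0,0,2), (0,1,0), (0,1,2), (0,2,0), (0,2,2), (2,0,0), (2,0,2), (2,1,0), (2,1,2), (2,2,0), (2,2,2)}
PSO: 12 outcomes — {(0,0,0), (0,0,2), (0,1,0), (0,1,2), (0,2,0), (0,2,2), (2,0,0), (2,0,2), (2,1,0), (2,1,2), (2,2,0), (2,2,2)}
target (2,0,0) ∈ {TSO,PSO}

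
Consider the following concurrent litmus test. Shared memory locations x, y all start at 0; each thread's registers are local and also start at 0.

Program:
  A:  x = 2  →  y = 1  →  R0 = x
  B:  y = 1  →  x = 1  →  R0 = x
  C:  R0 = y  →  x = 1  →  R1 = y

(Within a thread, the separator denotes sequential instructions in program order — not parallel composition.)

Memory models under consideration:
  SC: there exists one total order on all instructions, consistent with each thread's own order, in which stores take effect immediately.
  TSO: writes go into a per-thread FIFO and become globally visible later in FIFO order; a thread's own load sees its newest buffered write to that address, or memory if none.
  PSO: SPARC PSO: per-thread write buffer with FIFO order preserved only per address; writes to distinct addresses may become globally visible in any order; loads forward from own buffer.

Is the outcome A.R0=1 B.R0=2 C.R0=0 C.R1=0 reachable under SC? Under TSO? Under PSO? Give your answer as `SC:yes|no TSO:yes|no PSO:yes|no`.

outcome vector order: (A.R0,B.R0,C.R0,C.R1)
under SC → 1100; 1101; 1111; 1201; 1211; 2100; 2101; 2111; 2200; 2201; 2211
under TSO → 1100; 1101; 1111; 1200; 1201; 1211; 2100; 2101; 2111; 2200; 2201; 2211
under PSO → 1100; 1101; 1111; 1200; 1201; 1211; 2100; 2101; 2111; 2200; 2201; 2211
target 1200 ∈ {TSO,PSO}

SC:no TSO:yes PSO:yes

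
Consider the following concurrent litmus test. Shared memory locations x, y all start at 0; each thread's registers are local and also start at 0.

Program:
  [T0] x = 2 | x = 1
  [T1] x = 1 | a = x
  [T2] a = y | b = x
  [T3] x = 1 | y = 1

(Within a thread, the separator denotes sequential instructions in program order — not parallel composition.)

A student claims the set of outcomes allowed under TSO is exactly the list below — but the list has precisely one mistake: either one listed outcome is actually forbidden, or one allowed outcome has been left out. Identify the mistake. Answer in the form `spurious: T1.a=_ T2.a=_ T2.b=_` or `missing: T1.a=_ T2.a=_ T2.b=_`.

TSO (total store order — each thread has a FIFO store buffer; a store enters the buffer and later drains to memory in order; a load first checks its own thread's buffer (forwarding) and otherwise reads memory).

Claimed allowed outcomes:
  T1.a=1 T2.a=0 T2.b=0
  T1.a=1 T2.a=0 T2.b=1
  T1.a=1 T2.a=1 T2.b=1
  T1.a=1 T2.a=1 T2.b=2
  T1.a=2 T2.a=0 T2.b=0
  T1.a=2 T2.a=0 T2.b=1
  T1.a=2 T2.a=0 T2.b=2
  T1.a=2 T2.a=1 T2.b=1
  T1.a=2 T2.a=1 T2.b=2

outcome vector order: (T1.a,T2.a,T2.b)
TSO: 10 outcomes — {1/0/0, 1/0/1, 1/0/2, 1/1/1, 1/1/2, 2/0/0, 2/0/1, 2/0/2, 2/1/1, 2/1/2}
TSO∖claimed = {1/0/2}

missing: T1.a=1 T2.a=0 T2.b=2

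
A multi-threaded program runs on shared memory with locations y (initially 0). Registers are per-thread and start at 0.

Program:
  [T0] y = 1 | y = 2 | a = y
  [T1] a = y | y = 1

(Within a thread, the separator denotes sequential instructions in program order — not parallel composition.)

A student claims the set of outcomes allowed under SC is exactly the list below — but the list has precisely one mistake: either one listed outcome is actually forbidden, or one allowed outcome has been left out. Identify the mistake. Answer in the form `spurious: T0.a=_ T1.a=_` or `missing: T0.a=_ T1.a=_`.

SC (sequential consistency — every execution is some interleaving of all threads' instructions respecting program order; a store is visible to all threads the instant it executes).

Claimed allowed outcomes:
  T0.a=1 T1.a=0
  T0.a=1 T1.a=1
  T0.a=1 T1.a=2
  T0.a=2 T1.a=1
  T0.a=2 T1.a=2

missing: T0.a=2 T1.a=0

outcome vector order: (T0.a,T1.a)
SC (6): 1/0 1/1 1/2 2/0 2/1 2/2
SC∖claimed = {2/0}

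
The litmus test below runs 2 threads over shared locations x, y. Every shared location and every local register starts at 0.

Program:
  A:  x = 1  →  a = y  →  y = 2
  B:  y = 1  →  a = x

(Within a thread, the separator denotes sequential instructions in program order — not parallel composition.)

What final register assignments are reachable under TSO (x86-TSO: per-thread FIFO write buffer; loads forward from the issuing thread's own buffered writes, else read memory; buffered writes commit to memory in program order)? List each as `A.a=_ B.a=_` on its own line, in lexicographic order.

A.a=0 B.a=0
A.a=0 B.a=1
A.a=1 B.a=0
A.a=1 B.a=1

outcome vector order: (A.a,B.a)
|TSO outcomes| = 4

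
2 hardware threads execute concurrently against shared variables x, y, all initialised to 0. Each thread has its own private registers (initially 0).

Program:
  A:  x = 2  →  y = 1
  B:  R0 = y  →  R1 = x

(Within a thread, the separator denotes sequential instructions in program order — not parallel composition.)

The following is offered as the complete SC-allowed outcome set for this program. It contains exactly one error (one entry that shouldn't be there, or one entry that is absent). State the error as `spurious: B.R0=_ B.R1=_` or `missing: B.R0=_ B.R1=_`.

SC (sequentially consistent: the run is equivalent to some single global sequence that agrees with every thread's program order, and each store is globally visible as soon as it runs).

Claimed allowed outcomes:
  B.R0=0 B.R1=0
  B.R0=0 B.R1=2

outcome vector order: (B.R0,B.R1)
SC: 3 outcomes — {00 02 12}
SC∖claimed = {12}

missing: B.R0=1 B.R1=2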